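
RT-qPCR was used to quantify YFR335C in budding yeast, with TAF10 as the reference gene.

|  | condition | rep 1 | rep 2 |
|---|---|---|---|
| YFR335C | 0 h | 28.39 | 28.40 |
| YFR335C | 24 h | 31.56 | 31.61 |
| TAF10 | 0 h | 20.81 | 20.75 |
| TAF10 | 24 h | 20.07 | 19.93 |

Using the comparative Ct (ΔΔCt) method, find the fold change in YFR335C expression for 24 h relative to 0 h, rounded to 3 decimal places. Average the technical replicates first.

Mean Ct: YFR335C 0 h 28.395; YFR335C 24 h 31.585; TAF10 0 h 20.780; TAF10 24 h 20.000
ΔCt(0 h) = 28.395 − 20.780 = 7.615
ΔCt(24 h) = 31.585 − 20.000 = 11.585
ΔΔCt = 11.585 − 7.615 = 3.970
Fold change = 2^(−3.970) = 0.0638

0.064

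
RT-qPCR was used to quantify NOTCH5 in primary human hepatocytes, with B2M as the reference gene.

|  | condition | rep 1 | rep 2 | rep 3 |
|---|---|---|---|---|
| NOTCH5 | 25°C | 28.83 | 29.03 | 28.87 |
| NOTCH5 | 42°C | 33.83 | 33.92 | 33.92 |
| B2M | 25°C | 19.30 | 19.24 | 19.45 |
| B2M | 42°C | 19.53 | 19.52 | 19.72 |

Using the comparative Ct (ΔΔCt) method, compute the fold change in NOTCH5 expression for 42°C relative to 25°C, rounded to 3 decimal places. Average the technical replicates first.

0.038

Mean Ct: NOTCH5 25°C 28.910; NOTCH5 42°C 33.890; B2M 25°C 19.330; B2M 42°C 19.590
ΔCt(25°C) = 28.910 − 19.330 = 9.580
ΔCt(42°C) = 33.890 − 19.590 = 14.300
ΔΔCt = 14.300 − 9.580 = 4.720
Fold change = 2^(−4.720) = 0.0379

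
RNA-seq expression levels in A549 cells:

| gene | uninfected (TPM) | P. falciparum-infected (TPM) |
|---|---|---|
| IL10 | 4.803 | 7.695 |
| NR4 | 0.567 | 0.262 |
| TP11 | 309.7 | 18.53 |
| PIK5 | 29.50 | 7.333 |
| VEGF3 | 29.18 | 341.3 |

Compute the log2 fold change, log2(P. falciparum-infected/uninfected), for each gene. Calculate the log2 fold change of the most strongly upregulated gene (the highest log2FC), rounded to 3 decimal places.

3.548

log2(7.695/4.803) = 0.680  (IL10)
log2(0.262/0.567) = -1.114  (NR4)
log2(18.53/309.7) = -4.063  (TP11)
log2(7.333/29.50) = -2.008  (PIK5)
log2(341.3/29.18) = 3.548  (VEGF3)
VEGF3 is most strongly upregulated.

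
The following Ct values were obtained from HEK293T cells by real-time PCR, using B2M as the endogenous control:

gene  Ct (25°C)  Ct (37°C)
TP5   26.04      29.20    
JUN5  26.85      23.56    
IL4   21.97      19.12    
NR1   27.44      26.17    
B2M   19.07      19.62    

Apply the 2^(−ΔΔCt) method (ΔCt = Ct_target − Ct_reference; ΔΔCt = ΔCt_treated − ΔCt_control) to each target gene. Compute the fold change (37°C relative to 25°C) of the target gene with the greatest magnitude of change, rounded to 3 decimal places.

TP5: ΔΔCt = (29.20−19.62) − (26.04−19.07) = 9.58 − 6.97 = 2.61; fold change = 2^-2.61 = 0.164
JUN5: ΔΔCt = (23.56−19.62) − (26.85−19.07) = 3.94 − 7.78 = -3.84; fold change = 2^3.84 = 14.320
IL4: ΔΔCt = (19.12−19.62) − (21.97−19.07) = -0.50 − 2.90 = -3.40; fold change = 2^3.40 = 10.556
NR1: ΔΔCt = (26.17−19.62) − (27.44−19.07) = 6.55 − 8.37 = -1.82; fold change = 2^1.82 = 3.531
JUN5 has the largest |ΔΔCt| = 3.84.

14.320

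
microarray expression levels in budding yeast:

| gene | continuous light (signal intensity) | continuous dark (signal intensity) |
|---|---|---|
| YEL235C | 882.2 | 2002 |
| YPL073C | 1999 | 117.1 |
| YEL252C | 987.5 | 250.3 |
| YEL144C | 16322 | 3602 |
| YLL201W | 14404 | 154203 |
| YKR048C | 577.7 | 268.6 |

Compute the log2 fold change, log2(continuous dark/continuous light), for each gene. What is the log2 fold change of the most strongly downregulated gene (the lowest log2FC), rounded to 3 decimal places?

-4.093

log2(2002/882.2) = 1.182  (YEL235C)
log2(117.1/1999) = -4.093  (YPL073C)
log2(250.3/987.5) = -1.980  (YEL252C)
log2(3602/16322) = -2.180  (YEL144C)
log2(154203/14404) = 3.420  (YLL201W)
log2(268.6/577.7) = -1.105  (YKR048C)
YPL073C is most strongly downregulated.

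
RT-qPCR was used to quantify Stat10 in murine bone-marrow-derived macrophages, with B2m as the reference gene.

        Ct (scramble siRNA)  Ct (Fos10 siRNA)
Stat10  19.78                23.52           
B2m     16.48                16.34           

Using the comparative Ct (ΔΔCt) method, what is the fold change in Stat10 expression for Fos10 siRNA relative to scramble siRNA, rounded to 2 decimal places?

ΔCt(scramble siRNA) = 19.780 − 16.480 = 3.300
ΔCt(Fos10 siRNA) = 23.520 − 16.340 = 7.180
ΔΔCt = 7.180 − 3.300 = 3.880
Fold change = 2^(−3.880) = 0.068

0.07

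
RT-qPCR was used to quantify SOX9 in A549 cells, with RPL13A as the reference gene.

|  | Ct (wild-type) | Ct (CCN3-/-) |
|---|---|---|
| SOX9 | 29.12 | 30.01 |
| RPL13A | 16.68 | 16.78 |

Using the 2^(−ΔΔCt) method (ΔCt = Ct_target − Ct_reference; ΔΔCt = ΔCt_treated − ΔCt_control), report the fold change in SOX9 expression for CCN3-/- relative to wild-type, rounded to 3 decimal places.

0.578

ΔCt(wild-type) = 29.120 − 16.680 = 12.440
ΔCt(CCN3-/-) = 30.010 − 16.780 = 13.230
ΔΔCt = 13.230 − 12.440 = 0.790
Fold change = 2^(−0.790) = 0.5783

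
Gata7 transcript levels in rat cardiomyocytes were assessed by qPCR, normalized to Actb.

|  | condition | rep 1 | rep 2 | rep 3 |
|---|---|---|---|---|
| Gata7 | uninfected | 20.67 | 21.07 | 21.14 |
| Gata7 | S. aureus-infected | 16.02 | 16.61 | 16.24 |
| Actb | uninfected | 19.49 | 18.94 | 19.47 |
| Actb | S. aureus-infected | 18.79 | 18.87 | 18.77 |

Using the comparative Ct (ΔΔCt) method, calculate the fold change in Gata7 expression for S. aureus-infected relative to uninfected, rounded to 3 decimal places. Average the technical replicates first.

18.126

Mean Ct: Gata7 uninfected 20.960; Gata7 S. aureus-infected 16.290; Actb uninfected 19.300; Actb S. aureus-infected 18.810
ΔCt(uninfected) = 20.960 − 19.300 = 1.660
ΔCt(S. aureus-infected) = 16.290 − 18.810 = -2.520
ΔΔCt = -2.520 − 1.660 = -4.180
Fold change = 2^(−(-4.180)) = 2^4.180 = 18.1261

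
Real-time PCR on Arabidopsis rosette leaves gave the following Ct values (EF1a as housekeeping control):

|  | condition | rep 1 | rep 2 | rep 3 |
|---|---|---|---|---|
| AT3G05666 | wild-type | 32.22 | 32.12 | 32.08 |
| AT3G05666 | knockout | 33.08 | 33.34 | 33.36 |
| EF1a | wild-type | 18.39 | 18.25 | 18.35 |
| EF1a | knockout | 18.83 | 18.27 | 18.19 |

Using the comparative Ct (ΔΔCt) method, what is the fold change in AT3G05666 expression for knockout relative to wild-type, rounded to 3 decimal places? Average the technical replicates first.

0.493

Mean Ct: AT3G05666 wild-type 32.140; AT3G05666 knockout 33.260; EF1a wild-type 18.330; EF1a knockout 18.430
ΔCt(wild-type) = 32.140 − 18.330 = 13.810
ΔCt(knockout) = 33.260 − 18.430 = 14.830
ΔΔCt = 14.830 − 13.810 = 1.020
Fold change = 2^(−1.020) = 0.4931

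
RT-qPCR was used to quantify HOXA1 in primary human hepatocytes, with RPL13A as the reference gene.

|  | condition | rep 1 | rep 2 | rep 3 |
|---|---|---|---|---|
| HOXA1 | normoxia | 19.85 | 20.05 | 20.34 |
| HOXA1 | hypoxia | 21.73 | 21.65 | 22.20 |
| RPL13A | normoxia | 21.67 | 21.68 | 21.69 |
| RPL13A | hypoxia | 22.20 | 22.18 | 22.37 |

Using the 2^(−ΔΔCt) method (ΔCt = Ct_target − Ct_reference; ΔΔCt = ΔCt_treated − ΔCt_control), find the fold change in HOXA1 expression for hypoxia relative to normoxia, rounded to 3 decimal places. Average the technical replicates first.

Mean Ct: HOXA1 normoxia 20.080; HOXA1 hypoxia 21.860; RPL13A normoxia 21.680; RPL13A hypoxia 22.250
ΔCt(normoxia) = 20.080 − 21.680 = -1.600
ΔCt(hypoxia) = 21.860 − 22.250 = -0.390
ΔΔCt = -0.390 − (-1.600) = 1.210
Fold change = 2^(−1.210) = 0.4323

0.432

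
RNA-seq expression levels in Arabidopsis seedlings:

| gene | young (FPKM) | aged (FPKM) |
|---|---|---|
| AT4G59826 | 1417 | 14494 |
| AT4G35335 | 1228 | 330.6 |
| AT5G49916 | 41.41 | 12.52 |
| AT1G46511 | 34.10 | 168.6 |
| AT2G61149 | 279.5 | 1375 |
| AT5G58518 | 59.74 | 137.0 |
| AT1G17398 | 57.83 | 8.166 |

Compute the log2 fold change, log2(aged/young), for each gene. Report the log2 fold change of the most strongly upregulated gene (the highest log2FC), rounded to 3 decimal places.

log2(14494/1417) = 3.355  (AT4G59826)
log2(330.6/1228) = -1.893  (AT4G35335)
log2(12.52/41.41) = -1.726  (AT5G49916)
log2(168.6/34.10) = 2.306  (AT1G46511)
log2(1375/279.5) = 2.299  (AT2G61149)
log2(137.0/59.74) = 1.197  (AT5G58518)
log2(8.166/57.83) = -2.824  (AT1G17398)
AT4G59826 is most strongly upregulated.

3.355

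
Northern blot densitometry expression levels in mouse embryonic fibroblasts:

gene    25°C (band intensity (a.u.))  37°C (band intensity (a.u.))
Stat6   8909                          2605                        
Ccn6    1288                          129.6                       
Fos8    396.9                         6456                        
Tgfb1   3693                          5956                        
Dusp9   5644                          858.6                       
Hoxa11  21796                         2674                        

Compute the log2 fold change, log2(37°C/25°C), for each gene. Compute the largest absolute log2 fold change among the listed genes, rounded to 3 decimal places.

4.024

log2(2605/8909) = -1.774  (Stat6)
log2(129.6/1288) = -3.313  (Ccn6)
log2(6456/396.9) = 4.024  (Fos8)
log2(5956/3693) = 0.690  (Tgfb1)
log2(858.6/5644) = -2.717  (Dusp9)
log2(2674/21796) = -3.027  (Hoxa11)
The largest magnitude belongs to Fos8.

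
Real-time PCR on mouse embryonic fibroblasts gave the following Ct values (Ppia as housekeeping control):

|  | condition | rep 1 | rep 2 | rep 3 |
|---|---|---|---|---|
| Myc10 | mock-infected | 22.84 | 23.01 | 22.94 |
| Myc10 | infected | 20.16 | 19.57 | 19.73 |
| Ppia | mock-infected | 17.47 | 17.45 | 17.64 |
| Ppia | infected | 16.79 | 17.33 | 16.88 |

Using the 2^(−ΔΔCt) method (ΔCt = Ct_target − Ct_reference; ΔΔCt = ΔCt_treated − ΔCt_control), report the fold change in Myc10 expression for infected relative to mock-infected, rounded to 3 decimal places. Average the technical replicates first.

6.021

Mean Ct: Myc10 mock-infected 22.930; Myc10 infected 19.820; Ppia mock-infected 17.520; Ppia infected 17.000
ΔCt(mock-infected) = 22.930 − 17.520 = 5.410
ΔCt(infected) = 19.820 − 17.000 = 2.820
ΔΔCt = 2.820 − 5.410 = -2.590
Fold change = 2^(−(-2.590)) = 2^2.590 = 6.0210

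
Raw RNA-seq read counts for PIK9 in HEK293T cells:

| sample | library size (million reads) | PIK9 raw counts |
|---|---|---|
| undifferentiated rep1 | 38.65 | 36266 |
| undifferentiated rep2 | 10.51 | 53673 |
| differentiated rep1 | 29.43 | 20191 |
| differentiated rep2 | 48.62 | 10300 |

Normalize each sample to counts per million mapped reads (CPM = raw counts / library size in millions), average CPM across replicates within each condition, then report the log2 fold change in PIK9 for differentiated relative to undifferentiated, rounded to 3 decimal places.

CPM(undifferentiated rep1) = 36266 / 38.65 = 938.3182
CPM(undifferentiated rep2) = 53673 / 10.51 = 5106.8506
CPM(differentiated rep1) = 20191 / 29.43 = 686.0686
CPM(differentiated rep2) = 10300 / 48.62 = 211.8470
mean CPM(undifferentiated) = 3022.5844; mean CPM(differentiated) = 448.9578
Fold change = 448.9578 / 3022.5844 = 0.14853
log2(0.14853) = -2.7511

-2.751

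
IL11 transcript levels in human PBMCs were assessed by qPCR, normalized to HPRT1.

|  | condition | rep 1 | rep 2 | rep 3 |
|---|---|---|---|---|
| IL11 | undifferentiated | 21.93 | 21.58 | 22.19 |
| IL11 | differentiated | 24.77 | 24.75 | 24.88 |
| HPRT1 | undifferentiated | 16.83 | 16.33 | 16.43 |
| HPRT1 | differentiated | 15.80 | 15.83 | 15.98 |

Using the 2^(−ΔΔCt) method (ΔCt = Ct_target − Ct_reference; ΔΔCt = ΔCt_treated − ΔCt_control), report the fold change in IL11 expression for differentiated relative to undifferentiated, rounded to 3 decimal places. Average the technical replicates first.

Mean Ct: IL11 undifferentiated 21.900; IL11 differentiated 24.800; HPRT1 undifferentiated 16.530; HPRT1 differentiated 15.870
ΔCt(undifferentiated) = 21.900 − 16.530 = 5.370
ΔCt(differentiated) = 24.800 − 15.870 = 8.930
ΔΔCt = 8.930 − 5.370 = 3.560
Fold change = 2^(−3.560) = 0.0848

0.085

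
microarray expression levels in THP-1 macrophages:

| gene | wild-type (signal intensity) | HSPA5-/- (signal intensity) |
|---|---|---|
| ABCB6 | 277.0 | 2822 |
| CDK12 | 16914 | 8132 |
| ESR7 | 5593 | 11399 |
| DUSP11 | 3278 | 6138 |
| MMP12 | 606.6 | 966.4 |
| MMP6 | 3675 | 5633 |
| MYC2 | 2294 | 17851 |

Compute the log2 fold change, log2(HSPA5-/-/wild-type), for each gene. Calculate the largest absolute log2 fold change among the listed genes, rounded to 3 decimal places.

log2(2822/277.0) = 3.349  (ABCB6)
log2(8132/16914) = -1.057  (CDK12)
log2(11399/5593) = 1.027  (ESR7)
log2(6138/3278) = 0.905  (DUSP11)
log2(966.4/606.6) = 0.672  (MMP12)
log2(5633/3675) = 0.616  (MMP6)
log2(17851/2294) = 2.960  (MYC2)
The largest magnitude belongs to ABCB6.

3.349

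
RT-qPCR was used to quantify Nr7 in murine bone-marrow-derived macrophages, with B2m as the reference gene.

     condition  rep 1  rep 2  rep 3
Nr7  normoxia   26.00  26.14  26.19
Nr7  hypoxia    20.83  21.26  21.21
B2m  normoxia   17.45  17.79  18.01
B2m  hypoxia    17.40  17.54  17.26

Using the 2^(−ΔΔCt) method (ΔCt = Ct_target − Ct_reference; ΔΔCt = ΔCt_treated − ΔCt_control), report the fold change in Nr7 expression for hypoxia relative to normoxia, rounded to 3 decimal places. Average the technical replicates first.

Mean Ct: Nr7 normoxia 26.110; Nr7 hypoxia 21.100; B2m normoxia 17.750; B2m hypoxia 17.400
ΔCt(normoxia) = 26.110 − 17.750 = 8.360
ΔCt(hypoxia) = 21.100 − 17.400 = 3.700
ΔΔCt = 3.700 − 8.360 = -4.660
Fold change = 2^(−(-4.660)) = 2^4.660 = 25.2813

25.281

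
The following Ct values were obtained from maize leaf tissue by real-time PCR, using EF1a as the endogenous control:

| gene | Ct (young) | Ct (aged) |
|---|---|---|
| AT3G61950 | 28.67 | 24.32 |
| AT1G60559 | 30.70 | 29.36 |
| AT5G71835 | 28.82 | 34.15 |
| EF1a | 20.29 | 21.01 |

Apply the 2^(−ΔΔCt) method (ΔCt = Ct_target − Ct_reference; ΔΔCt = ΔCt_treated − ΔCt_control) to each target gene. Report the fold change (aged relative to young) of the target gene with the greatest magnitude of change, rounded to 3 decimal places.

33.591

AT3G61950: ΔΔCt = (24.32−21.01) − (28.67−20.29) = 3.31 − 8.38 = -5.07; fold change = 2^5.07 = 33.591
AT1G60559: ΔΔCt = (29.36−21.01) − (30.70−20.29) = 8.35 − 10.41 = -2.06; fold change = 2^2.06 = 4.170
AT5G71835: ΔΔCt = (34.15−21.01) − (28.82−20.29) = 13.14 − 8.53 = 4.61; fold change = 2^-4.61 = 0.041
AT3G61950 has the largest |ΔΔCt| = 5.07.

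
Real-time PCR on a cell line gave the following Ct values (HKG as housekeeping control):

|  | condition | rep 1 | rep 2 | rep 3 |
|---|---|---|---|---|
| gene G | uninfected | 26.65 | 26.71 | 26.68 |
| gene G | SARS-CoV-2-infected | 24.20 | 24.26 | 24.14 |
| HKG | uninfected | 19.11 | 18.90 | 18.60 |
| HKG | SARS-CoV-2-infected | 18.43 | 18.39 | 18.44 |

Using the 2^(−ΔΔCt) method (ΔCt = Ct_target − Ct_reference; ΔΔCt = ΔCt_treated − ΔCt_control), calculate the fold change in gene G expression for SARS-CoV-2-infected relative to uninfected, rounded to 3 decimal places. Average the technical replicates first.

Mean Ct: gene G uninfected 26.680; gene G SARS-CoV-2-infected 24.200; HKG uninfected 18.870; HKG SARS-CoV-2-infected 18.420
ΔCt(uninfected) = 26.680 − 18.870 = 7.810
ΔCt(SARS-CoV-2-infected) = 24.200 − 18.420 = 5.780
ΔΔCt = 5.780 − 7.810 = -2.030
Fold change = 2^(−(-2.030)) = 2^2.030 = 4.0840

4.084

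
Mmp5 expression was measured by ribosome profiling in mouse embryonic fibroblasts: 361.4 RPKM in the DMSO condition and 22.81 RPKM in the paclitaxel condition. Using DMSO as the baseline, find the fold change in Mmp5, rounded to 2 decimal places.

0.06

Fold change = 22.81 / 361.4 = 0.063
Mmp5 is downregulated.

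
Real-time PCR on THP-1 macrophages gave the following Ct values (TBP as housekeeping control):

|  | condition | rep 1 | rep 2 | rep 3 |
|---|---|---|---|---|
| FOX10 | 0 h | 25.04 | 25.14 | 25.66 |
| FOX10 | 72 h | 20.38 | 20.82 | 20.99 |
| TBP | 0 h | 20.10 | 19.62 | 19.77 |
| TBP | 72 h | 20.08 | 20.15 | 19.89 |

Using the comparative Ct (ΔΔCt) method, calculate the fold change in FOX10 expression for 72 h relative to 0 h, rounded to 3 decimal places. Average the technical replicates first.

Mean Ct: FOX10 0 h 25.280; FOX10 72 h 20.730; TBP 0 h 19.830; TBP 72 h 20.040
ΔCt(0 h) = 25.280 − 19.830 = 5.450
ΔCt(72 h) = 20.730 − 20.040 = 0.690
ΔΔCt = 0.690 − 5.450 = -4.760
Fold change = 2^(−(-4.760)) = 2^4.760 = 27.0958

27.096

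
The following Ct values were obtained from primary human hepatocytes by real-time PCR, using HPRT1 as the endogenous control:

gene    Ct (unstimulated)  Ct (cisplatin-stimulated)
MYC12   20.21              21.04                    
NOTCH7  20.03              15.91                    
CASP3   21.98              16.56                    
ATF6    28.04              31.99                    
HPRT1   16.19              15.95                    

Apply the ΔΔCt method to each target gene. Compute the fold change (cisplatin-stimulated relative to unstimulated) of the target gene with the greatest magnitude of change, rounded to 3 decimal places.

MYC12: ΔΔCt = (21.04−15.95) − (20.21−16.19) = 5.09 − 4.02 = 1.07; fold change = 2^-1.07 = 0.476
NOTCH7: ΔΔCt = (15.91−15.95) − (20.03−16.19) = -0.04 − 3.84 = -3.88; fold change = 2^3.88 = 14.723
CASP3: ΔΔCt = (16.56−15.95) − (21.98−16.19) = 0.61 − 5.79 = -5.18; fold change = 2^5.18 = 36.252
ATF6: ΔΔCt = (31.99−15.95) − (28.04−16.19) = 16.04 − 11.85 = 4.19; fold change = 2^-4.19 = 0.055
CASP3 has the largest |ΔΔCt| = 5.18.

36.252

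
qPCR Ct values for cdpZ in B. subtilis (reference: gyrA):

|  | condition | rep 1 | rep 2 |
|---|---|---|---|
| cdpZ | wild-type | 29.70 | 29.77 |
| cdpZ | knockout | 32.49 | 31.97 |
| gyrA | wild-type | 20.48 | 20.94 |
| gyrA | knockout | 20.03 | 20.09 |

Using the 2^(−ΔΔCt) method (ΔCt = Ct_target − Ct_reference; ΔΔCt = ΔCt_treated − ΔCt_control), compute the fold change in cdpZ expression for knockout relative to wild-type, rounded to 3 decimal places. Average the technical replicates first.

Mean Ct: cdpZ wild-type 29.735; cdpZ knockout 32.230; gyrA wild-type 20.710; gyrA knockout 20.060
ΔCt(wild-type) = 29.735 − 20.710 = 9.025
ΔCt(knockout) = 32.230 − 20.060 = 12.170
ΔΔCt = 12.170 − 9.025 = 3.145
Fold change = 2^(−3.145) = 0.1130

0.113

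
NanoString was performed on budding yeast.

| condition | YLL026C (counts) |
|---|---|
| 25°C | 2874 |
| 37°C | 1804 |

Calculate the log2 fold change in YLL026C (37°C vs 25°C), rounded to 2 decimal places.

-0.67

Fold change = 1804 / 2874 = 0.6277
log2(0.6277) = -0.672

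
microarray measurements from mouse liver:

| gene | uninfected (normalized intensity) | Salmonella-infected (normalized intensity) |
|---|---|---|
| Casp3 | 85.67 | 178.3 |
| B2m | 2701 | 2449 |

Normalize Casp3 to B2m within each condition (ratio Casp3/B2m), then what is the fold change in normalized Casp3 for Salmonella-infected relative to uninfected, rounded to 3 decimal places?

2.295

Casp3/B2m (uninfected) = 85.67 / 2701 = 0.031718
Casp3/B2m (Salmonella-infected) = 178.3 / 2449 = 0.072805
Fold change = 0.072805 / 0.031718 = 2.2954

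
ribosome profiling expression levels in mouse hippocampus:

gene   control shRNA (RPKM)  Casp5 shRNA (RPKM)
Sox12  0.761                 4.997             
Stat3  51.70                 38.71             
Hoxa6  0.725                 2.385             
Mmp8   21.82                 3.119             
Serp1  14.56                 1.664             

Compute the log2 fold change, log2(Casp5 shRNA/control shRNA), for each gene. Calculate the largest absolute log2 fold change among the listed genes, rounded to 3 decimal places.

log2(4.997/0.761) = 2.715  (Sox12)
log2(38.71/51.70) = -0.417  (Stat3)
log2(2.385/0.725) = 1.718  (Hoxa6)
log2(3.119/21.82) = -2.806  (Mmp8)
log2(1.664/14.56) = -3.129  (Serp1)
The largest magnitude belongs to Serp1.

3.129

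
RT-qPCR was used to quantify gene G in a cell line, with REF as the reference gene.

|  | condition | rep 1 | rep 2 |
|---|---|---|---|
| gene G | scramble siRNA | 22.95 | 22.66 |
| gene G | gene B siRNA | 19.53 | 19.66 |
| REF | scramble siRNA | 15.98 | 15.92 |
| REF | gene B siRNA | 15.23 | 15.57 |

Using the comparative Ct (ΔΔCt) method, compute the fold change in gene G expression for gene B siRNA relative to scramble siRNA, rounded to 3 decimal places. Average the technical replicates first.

6.320

Mean Ct: gene G scramble siRNA 22.805; gene G gene B siRNA 19.595; REF scramble siRNA 15.950; REF gene B siRNA 15.400
ΔCt(scramble siRNA) = 22.805 − 15.950 = 6.855
ΔCt(gene B siRNA) = 19.595 − 15.400 = 4.195
ΔΔCt = 4.195 − 6.855 = -2.660
Fold change = 2^(−(-2.660)) = 2^2.660 = 6.3203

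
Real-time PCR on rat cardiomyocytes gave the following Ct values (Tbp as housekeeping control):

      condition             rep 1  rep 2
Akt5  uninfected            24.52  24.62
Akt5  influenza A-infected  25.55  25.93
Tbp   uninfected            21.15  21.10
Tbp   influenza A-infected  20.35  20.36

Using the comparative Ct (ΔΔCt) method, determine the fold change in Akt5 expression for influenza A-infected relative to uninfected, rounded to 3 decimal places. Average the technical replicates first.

0.261

Mean Ct: Akt5 uninfected 24.570; Akt5 influenza A-infected 25.740; Tbp uninfected 21.125; Tbp influenza A-infected 20.355
ΔCt(uninfected) = 24.570 − 21.125 = 3.445
ΔCt(influenza A-infected) = 25.740 − 20.355 = 5.385
ΔΔCt = 5.385 − 3.445 = 1.940
Fold change = 2^(−1.940) = 0.2606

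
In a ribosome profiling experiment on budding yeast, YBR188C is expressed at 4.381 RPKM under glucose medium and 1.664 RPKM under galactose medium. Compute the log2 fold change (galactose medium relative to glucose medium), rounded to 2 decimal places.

Fold change = 1.664 / 4.381 = 0.3798
log2(0.3798) = -1.397

-1.40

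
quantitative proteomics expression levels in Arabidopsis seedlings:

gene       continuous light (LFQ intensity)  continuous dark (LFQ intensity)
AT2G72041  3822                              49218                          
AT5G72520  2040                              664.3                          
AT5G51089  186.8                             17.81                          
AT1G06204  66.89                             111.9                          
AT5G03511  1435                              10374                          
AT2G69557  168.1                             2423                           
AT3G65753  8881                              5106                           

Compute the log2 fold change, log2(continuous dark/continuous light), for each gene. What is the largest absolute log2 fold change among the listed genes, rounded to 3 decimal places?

3.849

log2(49218/3822) = 3.687  (AT2G72041)
log2(664.3/2040) = -1.619  (AT5G72520)
log2(17.81/186.8) = -3.391  (AT5G51089)
log2(111.9/66.89) = 0.742  (AT1G06204)
log2(10374/1435) = 2.854  (AT5G03511)
log2(2423/168.1) = 3.849  (AT2G69557)
log2(5106/8881) = -0.799  (AT3G65753)
The largest magnitude belongs to AT2G69557.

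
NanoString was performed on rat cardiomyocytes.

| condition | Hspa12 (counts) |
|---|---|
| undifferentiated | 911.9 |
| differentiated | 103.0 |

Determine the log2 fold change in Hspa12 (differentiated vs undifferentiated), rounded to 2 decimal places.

-3.15

Fold change = 103.0 / 911.9 = 0.1130
log2(0.1130) = -3.146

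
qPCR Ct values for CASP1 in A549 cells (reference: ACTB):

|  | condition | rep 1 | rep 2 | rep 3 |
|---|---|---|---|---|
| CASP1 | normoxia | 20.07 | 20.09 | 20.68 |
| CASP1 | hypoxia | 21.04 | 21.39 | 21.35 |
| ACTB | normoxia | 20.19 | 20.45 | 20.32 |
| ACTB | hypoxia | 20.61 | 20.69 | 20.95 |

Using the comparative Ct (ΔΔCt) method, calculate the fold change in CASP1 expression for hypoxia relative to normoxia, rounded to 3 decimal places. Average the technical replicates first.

0.683

Mean Ct: CASP1 normoxia 20.280; CASP1 hypoxia 21.260; ACTB normoxia 20.320; ACTB hypoxia 20.750
ΔCt(normoxia) = 20.280 − 20.320 = -0.040
ΔCt(hypoxia) = 21.260 − 20.750 = 0.510
ΔΔCt = 0.510 − (-0.040) = 0.550
Fold change = 2^(−0.550) = 0.6830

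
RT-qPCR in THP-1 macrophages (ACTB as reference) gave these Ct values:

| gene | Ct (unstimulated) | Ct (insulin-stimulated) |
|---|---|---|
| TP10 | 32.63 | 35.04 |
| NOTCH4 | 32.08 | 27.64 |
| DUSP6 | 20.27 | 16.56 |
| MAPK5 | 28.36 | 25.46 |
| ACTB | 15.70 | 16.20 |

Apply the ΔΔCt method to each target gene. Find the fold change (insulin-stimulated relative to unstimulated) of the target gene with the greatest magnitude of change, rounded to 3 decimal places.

TP10: ΔΔCt = (35.04−16.20) − (32.63−15.70) = 18.84 − 16.93 = 1.91; fold change = 2^-1.91 = 0.266
NOTCH4: ΔΔCt = (27.64−16.20) − (32.08−15.70) = 11.44 − 16.38 = -4.94; fold change = 2^4.94 = 30.696
DUSP6: ΔΔCt = (16.56−16.20) − (20.27−15.70) = 0.36 − 4.57 = -4.21; fold change = 2^4.21 = 18.507
MAPK5: ΔΔCt = (25.46−16.20) − (28.36−15.70) = 9.26 − 12.66 = -3.40; fold change = 2^3.40 = 10.556
NOTCH4 has the largest |ΔΔCt| = 4.94.

30.696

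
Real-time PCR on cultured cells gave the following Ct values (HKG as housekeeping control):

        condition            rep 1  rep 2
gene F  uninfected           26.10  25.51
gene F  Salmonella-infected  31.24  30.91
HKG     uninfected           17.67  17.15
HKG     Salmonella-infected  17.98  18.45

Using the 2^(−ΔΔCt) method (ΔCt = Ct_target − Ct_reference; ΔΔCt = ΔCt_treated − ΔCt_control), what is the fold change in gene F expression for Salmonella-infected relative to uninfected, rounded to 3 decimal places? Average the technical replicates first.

Mean Ct: gene F uninfected 25.805; gene F Salmonella-infected 31.075; HKG uninfected 17.410; HKG Salmonella-infected 18.215
ΔCt(uninfected) = 25.805 − 17.410 = 8.395
ΔCt(Salmonella-infected) = 31.075 − 18.215 = 12.860
ΔΔCt = 12.860 − 8.395 = 4.465
Fold change = 2^(−4.465) = 0.0453

0.045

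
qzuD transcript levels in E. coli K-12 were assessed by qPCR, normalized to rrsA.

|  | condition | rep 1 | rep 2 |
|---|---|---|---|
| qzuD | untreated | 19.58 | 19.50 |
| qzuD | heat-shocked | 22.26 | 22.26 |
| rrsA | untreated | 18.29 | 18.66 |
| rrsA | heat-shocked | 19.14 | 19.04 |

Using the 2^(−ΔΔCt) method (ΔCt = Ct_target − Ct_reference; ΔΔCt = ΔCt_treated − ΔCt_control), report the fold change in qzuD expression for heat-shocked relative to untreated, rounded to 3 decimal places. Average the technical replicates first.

0.232

Mean Ct: qzuD untreated 19.540; qzuD heat-shocked 22.260; rrsA untreated 18.475; rrsA heat-shocked 19.090
ΔCt(untreated) = 19.540 − 18.475 = 1.065
ΔCt(heat-shocked) = 22.260 − 19.090 = 3.170
ΔΔCt = 3.170 − 1.065 = 2.105
Fold change = 2^(−2.105) = 0.2325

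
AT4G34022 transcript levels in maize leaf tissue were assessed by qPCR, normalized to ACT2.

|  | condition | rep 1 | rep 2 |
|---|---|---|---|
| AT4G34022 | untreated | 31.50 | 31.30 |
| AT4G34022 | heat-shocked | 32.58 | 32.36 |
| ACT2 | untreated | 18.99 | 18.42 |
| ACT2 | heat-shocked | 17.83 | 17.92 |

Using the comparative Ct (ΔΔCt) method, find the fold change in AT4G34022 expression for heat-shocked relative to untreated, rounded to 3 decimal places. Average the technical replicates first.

0.268

Mean Ct: AT4G34022 untreated 31.400; AT4G34022 heat-shocked 32.470; ACT2 untreated 18.705; ACT2 heat-shocked 17.875
ΔCt(untreated) = 31.400 − 18.705 = 12.695
ΔCt(heat-shocked) = 32.470 − 17.875 = 14.595
ΔΔCt = 14.595 − 12.695 = 1.900
Fold change = 2^(−1.900) = 0.2679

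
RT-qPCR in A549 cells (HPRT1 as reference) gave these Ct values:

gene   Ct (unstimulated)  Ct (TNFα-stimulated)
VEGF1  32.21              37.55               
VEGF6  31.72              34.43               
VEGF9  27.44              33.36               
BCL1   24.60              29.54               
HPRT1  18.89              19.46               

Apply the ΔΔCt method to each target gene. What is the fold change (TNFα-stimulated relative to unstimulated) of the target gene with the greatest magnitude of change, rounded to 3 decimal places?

0.025

VEGF1: ΔΔCt = (37.55−19.46) − (32.21−18.89) = 18.09 − 13.32 = 4.77; fold change = 2^-4.77 = 0.037
VEGF6: ΔΔCt = (34.43−19.46) − (31.72−18.89) = 14.97 − 12.83 = 2.14; fold change = 2^-2.14 = 0.227
VEGF9: ΔΔCt = (33.36−19.46) − (27.44−18.89) = 13.90 − 8.55 = 5.35; fold change = 2^-5.35 = 0.025
BCL1: ΔΔCt = (29.54−19.46) − (24.60−18.89) = 10.08 − 5.71 = 4.37; fold change = 2^-4.37 = 0.048
VEGF9 has the largest |ΔΔCt| = 5.35.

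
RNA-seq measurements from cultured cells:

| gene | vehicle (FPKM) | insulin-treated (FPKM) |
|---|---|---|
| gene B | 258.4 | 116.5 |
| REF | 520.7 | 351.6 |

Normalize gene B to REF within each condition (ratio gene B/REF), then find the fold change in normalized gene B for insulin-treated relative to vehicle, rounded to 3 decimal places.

0.668

gene B/REF (vehicle) = 258.4 / 520.7 = 0.49626
gene B/REF (insulin-treated) = 116.5 / 351.6 = 0.33134
Fold change = 0.33134 / 0.49626 = 0.6677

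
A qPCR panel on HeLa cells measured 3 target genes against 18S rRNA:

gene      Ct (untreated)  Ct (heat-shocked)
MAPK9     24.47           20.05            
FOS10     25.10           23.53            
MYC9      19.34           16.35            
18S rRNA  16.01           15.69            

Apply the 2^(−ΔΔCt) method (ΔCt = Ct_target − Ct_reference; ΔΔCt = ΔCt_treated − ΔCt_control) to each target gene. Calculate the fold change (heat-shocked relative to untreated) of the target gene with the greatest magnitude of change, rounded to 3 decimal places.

17.148

MAPK9: ΔΔCt = (20.05−15.69) − (24.47−16.01) = 4.36 − 8.46 = -4.10; fold change = 2^4.10 = 17.148
FOS10: ΔΔCt = (23.53−15.69) − (25.10−16.01) = 7.84 − 9.09 = -1.25; fold change = 2^1.25 = 2.378
MYC9: ΔΔCt = (16.35−15.69) − (19.34−16.01) = 0.66 − 3.33 = -2.67; fold change = 2^2.67 = 6.364
MAPK9 has the largest |ΔΔCt| = 4.10.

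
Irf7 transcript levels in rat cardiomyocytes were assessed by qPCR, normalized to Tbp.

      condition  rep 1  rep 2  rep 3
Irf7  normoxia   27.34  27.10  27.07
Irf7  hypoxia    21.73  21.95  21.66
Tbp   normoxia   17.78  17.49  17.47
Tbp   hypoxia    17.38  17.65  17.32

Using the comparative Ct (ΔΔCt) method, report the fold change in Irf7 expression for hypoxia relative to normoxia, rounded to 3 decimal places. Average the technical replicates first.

38.319

Mean Ct: Irf7 normoxia 27.170; Irf7 hypoxia 21.780; Tbp normoxia 17.580; Tbp hypoxia 17.450
ΔCt(normoxia) = 27.170 − 17.580 = 9.590
ΔCt(hypoxia) = 21.780 − 17.450 = 4.330
ΔΔCt = 4.330 − 9.590 = -5.260
Fold change = 2^(−(-5.260)) = 2^5.260 = 38.3193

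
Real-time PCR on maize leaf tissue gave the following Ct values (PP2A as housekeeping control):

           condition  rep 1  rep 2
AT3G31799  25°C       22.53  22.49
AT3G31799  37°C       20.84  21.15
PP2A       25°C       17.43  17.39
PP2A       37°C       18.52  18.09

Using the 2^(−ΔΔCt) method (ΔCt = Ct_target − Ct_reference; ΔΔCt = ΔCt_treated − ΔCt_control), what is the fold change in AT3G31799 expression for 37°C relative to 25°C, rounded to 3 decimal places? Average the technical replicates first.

5.315

Mean Ct: AT3G31799 25°C 22.510; AT3G31799 37°C 20.995; PP2A 25°C 17.410; PP2A 37°C 18.305
ΔCt(25°C) = 22.510 − 17.410 = 5.100
ΔCt(37°C) = 20.995 − 18.305 = 2.690
ΔΔCt = 2.690 − 5.100 = -2.410
Fold change = 2^(−(-2.410)) = 2^2.410 = 5.3147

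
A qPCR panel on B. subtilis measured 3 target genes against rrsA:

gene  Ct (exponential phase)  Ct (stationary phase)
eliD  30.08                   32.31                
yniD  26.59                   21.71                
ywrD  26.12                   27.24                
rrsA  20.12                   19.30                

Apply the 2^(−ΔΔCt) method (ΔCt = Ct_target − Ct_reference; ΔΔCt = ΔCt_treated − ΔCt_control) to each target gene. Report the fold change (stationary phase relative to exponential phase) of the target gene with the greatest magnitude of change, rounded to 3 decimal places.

16.679

eliD: ΔΔCt = (32.31−19.30) − (30.08−20.12) = 13.01 − 9.96 = 3.05; fold change = 2^-3.05 = 0.121
yniD: ΔΔCt = (21.71−19.30) − (26.59−20.12) = 2.41 − 6.47 = -4.06; fold change = 2^4.06 = 16.679
ywrD: ΔΔCt = (27.24−19.30) − (26.12−20.12) = 7.94 − 6.00 = 1.94; fold change = 2^-1.94 = 0.261
yniD has the largest |ΔΔCt| = 4.06.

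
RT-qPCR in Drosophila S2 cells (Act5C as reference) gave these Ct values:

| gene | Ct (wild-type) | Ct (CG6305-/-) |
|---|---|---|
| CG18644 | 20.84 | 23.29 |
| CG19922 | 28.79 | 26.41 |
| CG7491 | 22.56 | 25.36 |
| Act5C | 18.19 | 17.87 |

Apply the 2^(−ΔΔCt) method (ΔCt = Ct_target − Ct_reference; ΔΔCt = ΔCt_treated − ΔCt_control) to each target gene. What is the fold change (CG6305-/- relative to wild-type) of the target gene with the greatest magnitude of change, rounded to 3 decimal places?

CG18644: ΔΔCt = (23.29−17.87) − (20.84−18.19) = 5.42 − 2.65 = 2.77; fold change = 2^-2.77 = 0.147
CG19922: ΔΔCt = (26.41−17.87) − (28.79−18.19) = 8.54 − 10.60 = -2.06; fold change = 2^2.06 = 4.170
CG7491: ΔΔCt = (25.36−17.87) − (22.56−18.19) = 7.49 − 4.37 = 3.12; fold change = 2^-3.12 = 0.115
CG7491 has the largest |ΔΔCt| = 3.12.

0.115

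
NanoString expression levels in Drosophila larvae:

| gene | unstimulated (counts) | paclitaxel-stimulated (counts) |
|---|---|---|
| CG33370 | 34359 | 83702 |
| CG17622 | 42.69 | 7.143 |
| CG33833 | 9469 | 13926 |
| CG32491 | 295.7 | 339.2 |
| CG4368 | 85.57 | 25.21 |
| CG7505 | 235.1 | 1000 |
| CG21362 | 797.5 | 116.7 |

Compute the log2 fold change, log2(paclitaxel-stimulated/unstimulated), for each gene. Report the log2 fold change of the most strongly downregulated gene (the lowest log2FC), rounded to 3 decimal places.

log2(83702/34359) = 1.285  (CG33370)
log2(7.143/42.69) = -2.579  (CG17622)
log2(13926/9469) = 0.556  (CG33833)
log2(339.2/295.7) = 0.198  (CG32491)
log2(25.21/85.57) = -1.763  (CG4368)
log2(1000/235.1) = 2.089  (CG7505)
log2(116.7/797.5) = -2.773  (CG21362)
CG21362 is most strongly downregulated.

-2.773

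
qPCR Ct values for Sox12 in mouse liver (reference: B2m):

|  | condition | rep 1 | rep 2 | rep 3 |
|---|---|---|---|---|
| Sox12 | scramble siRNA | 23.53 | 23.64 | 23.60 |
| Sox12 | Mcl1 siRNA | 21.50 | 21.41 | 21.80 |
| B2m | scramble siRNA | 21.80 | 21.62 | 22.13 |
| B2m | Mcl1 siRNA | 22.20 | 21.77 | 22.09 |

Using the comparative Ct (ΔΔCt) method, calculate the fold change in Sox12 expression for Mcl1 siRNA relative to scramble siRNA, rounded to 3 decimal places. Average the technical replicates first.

4.563

Mean Ct: Sox12 scramble siRNA 23.590; Sox12 Mcl1 siRNA 21.570; B2m scramble siRNA 21.850; B2m Mcl1 siRNA 22.020
ΔCt(scramble siRNA) = 23.590 − 21.850 = 1.740
ΔCt(Mcl1 siRNA) = 21.570 − 22.020 = -0.450
ΔΔCt = -0.450 − 1.740 = -2.190
Fold change = 2^(−(-2.190)) = 2^2.190 = 4.5631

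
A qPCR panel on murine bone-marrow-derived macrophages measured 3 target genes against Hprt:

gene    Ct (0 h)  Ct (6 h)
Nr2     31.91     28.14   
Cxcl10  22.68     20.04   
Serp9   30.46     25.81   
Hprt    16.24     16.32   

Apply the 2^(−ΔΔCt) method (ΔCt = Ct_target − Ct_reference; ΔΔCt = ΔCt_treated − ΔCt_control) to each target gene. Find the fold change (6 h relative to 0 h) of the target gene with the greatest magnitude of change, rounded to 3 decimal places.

Nr2: ΔΔCt = (28.14−16.32) − (31.91−16.24) = 11.82 − 15.67 = -3.85; fold change = 2^3.85 = 14.420
Cxcl10: ΔΔCt = (20.04−16.32) − (22.68−16.24) = 3.72 − 6.44 = -2.72; fold change = 2^2.72 = 6.589
Serp9: ΔΔCt = (25.81−16.32) − (30.46−16.24) = 9.49 − 14.22 = -4.73; fold change = 2^4.73 = 26.538
Serp9 has the largest |ΔΔCt| = 4.73.

26.538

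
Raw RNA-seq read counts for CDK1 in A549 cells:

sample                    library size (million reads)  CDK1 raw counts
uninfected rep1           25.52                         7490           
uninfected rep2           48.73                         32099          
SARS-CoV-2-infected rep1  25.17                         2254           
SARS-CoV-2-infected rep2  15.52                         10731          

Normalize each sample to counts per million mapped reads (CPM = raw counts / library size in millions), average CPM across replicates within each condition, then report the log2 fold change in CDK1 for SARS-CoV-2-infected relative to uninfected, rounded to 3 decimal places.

CPM(uninfected rep1) = 7490 / 25.52 = 293.4953
CPM(uninfected rep2) = 32099 / 48.73 = 658.7113
CPM(SARS-CoV-2-infected rep1) = 2254 / 25.17 = 89.5511
CPM(SARS-CoV-2-infected rep2) = 10731 / 15.52 = 691.4304
mean CPM(uninfected) = 476.1033; mean CPM(SARS-CoV-2-infected) = 390.4907
Fold change = 390.4907 / 476.1033 = 0.82018
log2(0.82018) = -0.2860

-0.286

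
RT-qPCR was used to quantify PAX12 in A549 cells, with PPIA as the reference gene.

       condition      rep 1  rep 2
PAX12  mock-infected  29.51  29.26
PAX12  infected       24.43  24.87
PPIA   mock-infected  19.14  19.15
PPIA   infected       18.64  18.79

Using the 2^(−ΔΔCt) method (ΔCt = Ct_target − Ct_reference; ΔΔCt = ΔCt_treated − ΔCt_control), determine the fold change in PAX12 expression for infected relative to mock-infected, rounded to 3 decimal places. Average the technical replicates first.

Mean Ct: PAX12 mock-infected 29.385; PAX12 infected 24.650; PPIA mock-infected 19.145; PPIA infected 18.715
ΔCt(mock-infected) = 29.385 − 19.145 = 10.240
ΔCt(infected) = 24.650 − 18.715 = 5.935
ΔΔCt = 5.935 − 10.240 = -4.305
Fold change = 2^(−(-4.305)) = 2^4.305 = 19.7667

19.767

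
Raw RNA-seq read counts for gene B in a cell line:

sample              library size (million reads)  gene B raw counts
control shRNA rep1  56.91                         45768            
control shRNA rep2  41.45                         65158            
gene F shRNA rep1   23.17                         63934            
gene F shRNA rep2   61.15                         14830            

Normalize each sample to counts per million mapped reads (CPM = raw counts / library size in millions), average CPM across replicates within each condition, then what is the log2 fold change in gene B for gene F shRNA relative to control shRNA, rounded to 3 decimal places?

0.337

CPM(control shRNA rep1) = 45768 / 56.91 = 804.2172
CPM(control shRNA rep2) = 65158 / 41.45 = 1571.9662
CPM(gene F shRNA rep1) = 63934 / 23.17 = 2759.3440
CPM(gene F shRNA rep2) = 14830 / 61.15 = 242.5184
mean CPM(control shRNA) = 1188.0917; mean CPM(gene F shRNA) = 1500.9312
Fold change = 1500.9312 / 1188.0917 = 1.26331
log2(1.26331) = 0.3372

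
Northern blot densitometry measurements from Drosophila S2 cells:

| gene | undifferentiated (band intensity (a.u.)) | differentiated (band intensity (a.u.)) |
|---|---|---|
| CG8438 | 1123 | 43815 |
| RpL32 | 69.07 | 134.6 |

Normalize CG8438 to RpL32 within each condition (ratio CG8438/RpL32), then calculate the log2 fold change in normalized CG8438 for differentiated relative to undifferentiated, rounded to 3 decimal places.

CG8438/RpL32 (undifferentiated) = 1123 / 69.07 = 16.259
CG8438/RpL32 (differentiated) = 43815 / 134.6 = 325.52
Fold change = 325.52 / 16.259 = 20.0211
log2(20.0211) = 4.3234

4.323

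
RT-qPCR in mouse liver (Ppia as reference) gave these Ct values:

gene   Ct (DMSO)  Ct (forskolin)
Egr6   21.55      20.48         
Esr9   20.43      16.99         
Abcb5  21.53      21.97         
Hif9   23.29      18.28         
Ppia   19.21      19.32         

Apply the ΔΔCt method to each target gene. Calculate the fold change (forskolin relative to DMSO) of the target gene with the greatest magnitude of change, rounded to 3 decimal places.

Egr6: ΔΔCt = (20.48−19.32) − (21.55−19.21) = 1.16 − 2.34 = -1.18; fold change = 2^1.18 = 2.266
Esr9: ΔΔCt = (16.99−19.32) − (20.43−19.21) = -2.33 − 1.22 = -3.55; fold change = 2^3.55 = 11.713
Abcb5: ΔΔCt = (21.97−19.32) − (21.53−19.21) = 2.65 − 2.32 = 0.33; fold change = 2^-0.33 = 0.796
Hif9: ΔΔCt = (18.28−19.32) − (23.29−19.21) = -1.04 − 4.08 = -5.12; fold change = 2^5.12 = 34.776
Hif9 has the largest |ΔΔCt| = 5.12.

34.776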